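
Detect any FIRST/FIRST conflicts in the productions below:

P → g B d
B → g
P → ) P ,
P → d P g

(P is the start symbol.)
Productions for P:
  P → g B d: FIRST = { 'g' }
  P → ) P ,: FIRST = { ')' }
  P → d P g: FIRST = { 'd' }
B has only one production, so no FIRST/FIRST conflict is possible there.

All alternatives of each non-terminal have pairwise disjoint FIRST sets.

Answer: No FIRST/FIRST conflicts.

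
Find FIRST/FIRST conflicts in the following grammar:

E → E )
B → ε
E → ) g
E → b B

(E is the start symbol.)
A FIRST/FIRST conflict occurs when two productions N → α and N → β for the same non-terminal have FIRST(α) ∩ FIRST(β) ≠ ∅ (with ε ∈ FIRST of a nullable right-hand side, so two nullable alternatives also conflict).

FIRST sets of the non-terminals at (or reachable through a nullable prefix from) the front of some alternative:
  FIRST(E) = { ')', 'b' }

Productions for E:
  E → E ): FIRST = { ')', 'b' }
  E → ) g: FIRST = { ')' }
  E → b B: FIRST = { 'b' }
B has only one production, so no FIRST/FIRST conflict is possible there.

Conflict for E: E → E ) and E → ) g
  Overlap: { ')' }
Conflict for E: E → E ) and E → b B
  Overlap: { 'b' }

Answer: Yes. E → E ')' / E → ')' g on { ')' }; E → E ')' / E → b B on { 'b' }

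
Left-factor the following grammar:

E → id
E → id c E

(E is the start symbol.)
E → id E'
E' → ε
E' → c E

Left-factoring transforms A → αβ₁ | αβ₂ into A → αA' and A' → β₁ | β₂
(α is the longest common prefix among the alternatives). Repeat until
no nonterminal has two alternatives with a common prefix.

Round 1: E has alternatives sharing prefix 'id'. Introduce E': E → id E'
  Add: E' → ε
  Add: E' → c E

No remaining common prefixes — done.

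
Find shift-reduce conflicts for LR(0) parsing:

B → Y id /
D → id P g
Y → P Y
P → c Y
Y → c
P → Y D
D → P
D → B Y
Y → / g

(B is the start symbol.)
Yes — I5: [Y → c .] vs [P → . c Y]; I6: [P → c Y .] vs [D → . id P g]; I9: [D → P .] vs [P → . c Y]; I13: [Y → P Y .] vs [D → . id P g]; I15: [D → B Y .] vs [D → . id P g]; I17: [B → Y id / .] vs [Y → / . g]

A shift-reduce conflict occurs when an LR(0) state has both:
  - a complete (reduce) item [A → α .] (dot at the end), and
  - a shift item [B → β . c γ] (dot before a terminal).

Augment with B' → B and build the canonical LR(0) collection (I0 = CLOSURE({[B' → . B]}), then GOTO on every symbol after a dot until no new states appear). It has 19 states:
  I0: { [B → . Y id /], [B' → . B], [P → . Y D], [P → . c Y], [Y → . / g], [Y → . P Y], [Y → . c] }  — shift
  I1: { [Y → / . g] }  — shift
  I2: { [B' → B .] }  — accept
  I3: { [P → . Y D], [P → . c Y], [Y → . / g], [Y → . P Y], [Y → . c], [Y → P . Y] }  — shift
  I4: { [B → . Y id /], [B → Y . id /], [D → . B Y], [D → . P], [D → . id P g], [P → . Y D], [P → . c Y], [P → Y . D], [Y → . / g], [Y → . P Y], [Y → . c] }  — shift
  I5: { [P → . Y D], [P → . c Y], [P → c . Y], [Y → . / g], [Y → . P Y], [Y → . c], [Y → c .] }  — shift, reduce
  I6: { [B → . Y id /], [D → . B Y], [D → . P], [D → . id P g], [P → . Y D], [P → . c Y], [P → Y . D], [P → c Y .], [Y → . / g], [Y → . P Y], [Y → . c] }  — shift, reduce
  I7: { [D → B . Y], [P → . Y D], [P → . c Y], [Y → . / g], [Y → . P Y], [Y → . c] }  — shift
  I8: { [P → Y D .] }  — reduce
  I9: { [D → P .], [P → . Y D], [P → . c Y], [Y → . / g], [Y → . P Y], [Y → . c], [Y → P . Y] }  — shift, reduce
  I10: { [D → id . P g], [P → . Y D], [P → . c Y], [Y → . / g], [Y → . P Y], [Y → . c] }  — shift
  I11: { [D → id P . g], [P → . Y D], [P → . c Y], [Y → . / g], [Y → . P Y], [Y → . c], [Y → P . Y] }  — shift
  I12: { [B → . Y id /], [D → . B Y], [D → . P], [D → . id P g], [P → . Y D], [P → . c Y], [P → Y . D], [Y → . / g], [Y → . P Y], [Y → . c] }  — shift
  I13: { [B → . Y id /], [D → . B Y], [D → . P], [D → . id P g], [P → . Y D], [P → . c Y], [P → Y . D], [Y → . / g], [Y → . P Y], [Y → . c], [Y → P Y .] }  — shift, reduce
  I14: { [D → id P g .] }  — reduce
  I15: { [B → . Y id /], [D → . B Y], [D → . P], [D → . id P g], [D → B Y .], [P → . Y D], [P → . c Y], [P → Y . D], [Y → . / g], [Y → . P Y], [Y → . c] }  — shift, reduce
  I16: { [B → Y id . /], [D → id . P g], [P → . Y D], [P → . c Y], [Y → . / g], [Y → . P Y], [Y → . c] }  — shift
  I17: { [B → Y id / .], [Y → / . g] }  — shift, reduce
  I18: { [Y → / g .] }  — reduce

I5 contains reduce item [Y → c .] and shift items [P → . c Y], [Y → . / g], [Y → . c] — shift-reduce conflict.
I6 contains reduce item [P → c Y .] and shift items [D → . id P g], [P → . c Y], [Y → . / g], [Y → . c] — shift-reduce conflict.
I9 contains reduce item [D → P .] and shift items [P → . c Y], [Y → . / g], [Y → . c] — shift-reduce conflict.
I13 contains reduce item [Y → P Y .] and shift items [D → . id P g], [P → . c Y], [Y → . / g], [Y → . c] — shift-reduce conflict.
I15 contains reduce item [D → B Y .] and shift items [D → . id P g], [P → . c Y], [Y → . / g], [Y → . c] — shift-reduce conflict.
I17 contains reduce item [B → Y id / .] and shift item [Y → / . g] — shift-reduce conflict.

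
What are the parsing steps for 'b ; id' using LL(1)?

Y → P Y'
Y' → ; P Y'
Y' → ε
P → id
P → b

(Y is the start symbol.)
Stack is shown with the top on the left.

Stack     Input     Action
--------------------------
Y $       b ; id $  output Y → P Y'
P Y' $    b ; id $  output P → b
b Y' $    b ; id $  match 'b'
Y' $      ; id $    output Y' → ; P Y'
; P Y' $  ; id $    match ';'
P Y' $    id $      output P → id
id Y' $   id $      match 'id'
Y' $      $         output Y' → ε
$         $         accept

The string is accepted.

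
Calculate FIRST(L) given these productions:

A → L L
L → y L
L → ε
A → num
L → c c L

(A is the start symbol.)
From L → y L:
  - y is a terminal: add 'y' and stop
From L → ε:
  - ε-production, so ε ∈ FIRST(L)
From L → c c L:
  - c is a terminal: add 'c' and stop

Collecting: FIRST(L) = { 'c', 'y', ε }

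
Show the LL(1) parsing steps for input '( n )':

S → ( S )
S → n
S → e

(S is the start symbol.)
Stack is shown with the top on the left.

Stack    Input    Action
------------------------
S $      ( n ) $  output S → ( S )
( S ) $  ( n ) $  match '('
S ) $    n ) $    output S → n
n ) $    n ) $    match 'n'
) $      ) $      match ')'
$        $        accept

The string is accepted.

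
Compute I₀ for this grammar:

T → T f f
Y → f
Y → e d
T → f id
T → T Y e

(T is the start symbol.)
First, augment the grammar with T' → T
I₀ = CLOSURE({ [T' → . T] }):
  [T' → . T] has the dot before T: add [T → . T f f], [T → . f id], [T → . T Y e]
No further items can be added.

I₀ = { [T → . T Y e], [T → . T f f], [T → . f id], [T' → . T] }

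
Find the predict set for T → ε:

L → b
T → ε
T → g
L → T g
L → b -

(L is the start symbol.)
{ 'g' }

PREDICT(T → ε) = (FIRST(RHS) \ {ε}) ∪ (FOLLOW(T) if ε ∈ FIRST(RHS), i.e. RHS ⇒* ε)
The right-hand side is ε (FIRST(ε) = { ε }), so the predict set is FOLLOW(T) = { 'g' }
PREDICT(T → ε) = { 'g' }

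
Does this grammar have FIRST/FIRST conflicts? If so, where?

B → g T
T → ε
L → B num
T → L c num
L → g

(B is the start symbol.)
Yes. L → B num / L → g on { 'g' }

FIRST sets of the non-terminals at (or reachable through a nullable prefix from) the front of some alternative:
  FIRST(L) = { 'g' }
  FIRST(B) = { 'g' }

Productions for T:
  T → ε: FIRST = { ε }
  T → L c num: FIRST = { 'g' }
Productions for L:
  L → B num: FIRST = { 'g' }
  L → g: FIRST = { 'g' }
B has only one production, so no FIRST/FIRST conflict is possible there.

Conflict for L: L → B num and L → g
  Overlap: { 'g' }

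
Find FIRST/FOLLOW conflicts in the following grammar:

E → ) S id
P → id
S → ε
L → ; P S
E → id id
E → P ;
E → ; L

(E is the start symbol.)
No FIRST/FOLLOW conflicts.

Nullable non-terminals: S.
S has a nullable alternative but only one production, so nothing to check.

E, L, P have no nullable alternative, so no FIRST/FOLLOW check is needed there.

No FIRST/FOLLOW conflicts found.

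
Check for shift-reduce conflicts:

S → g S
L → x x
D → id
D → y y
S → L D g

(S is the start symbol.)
A shift-reduce conflict occurs when an LR(0) state has both:
  - a complete (reduce) item [A → α .] (dot at the end), and
  - a shift item [B → β . c γ] (dot before a terminal).

Augment with S' → S and build the canonical LR(0) collection (I0 = CLOSURE({[S' → . S]}), then GOTO on every symbol after a dot until no new states appear). It has 12 states:
  I0: { [L → . x x], [S → . L D g], [S → . g S], [S' → . S] }  — shift
  I1: { [D → . id], [D → . y y], [S → L . D g] }  — shift
  I2: { [S' → S .] }  — accept
  I3: { [L → . x x], [S → . L D g], [S → . g S], [S → g . S] }  — shift
  I4: { [L → x . x] }  — shift
  I5: { [L → x x .] }  — reduce
  I6: { [S → g S .] }  — reduce
  I7: { [S → L D . g] }  — shift
  I8: { [D → id .] }  — reduce
  I9: { [D → y . y] }  — shift
  I10: { [D → y y .] }  — reduce
  I11: { [S → L D g .] }  — reduce

No state contains both a complete item and a shift item.

Answer: No shift-reduce conflicts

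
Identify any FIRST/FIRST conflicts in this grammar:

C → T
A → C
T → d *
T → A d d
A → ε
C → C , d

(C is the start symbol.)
Yes. C → T / C → C ',' d on { 'd' }; T → d '*' / T → A d d on { 'd' }

FIRST sets of the non-terminals at (or reachable through a nullable prefix from) the front of some alternative:
  FIRST(T) = { 'd' }
  FIRST(C) = { 'd' }
  FIRST(A) = { 'd', ε }

Productions for C:
  C → T: FIRST = { 'd' }
  C → C , d: FIRST = { 'd' }
Productions for A:
  A → C: FIRST = { 'd' }
  A → ε: FIRST = { ε }
Productions for T:
  T → d *: FIRST = { 'd' }
  T → A d d: FIRST = { 'd' }

Conflict for C: C → T and C → C , d
  Overlap: { 'd' }
Conflict for T: T → d * and T → A d d
  Overlap: { 'd' }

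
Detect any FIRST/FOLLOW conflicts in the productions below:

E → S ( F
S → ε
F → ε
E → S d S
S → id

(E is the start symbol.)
Nullable non-terminals: F, S.
F has a nullable alternative but only one production, so nothing to check.

S: nullable alternative(s) S → ε; FOLLOW(S) = { $, '(', 'd' }
  S → ε: FIRST \ {ε} = { } — this is the only nullable alternative, skip
  S → id: FIRST \ {ε} = { 'id' } — disjoint from FOLLOW(S)

E has no nullable alternative, so no FIRST/FOLLOW check is needed there.

No FIRST/FOLLOW conflicts found.

Answer: No FIRST/FOLLOW conflicts.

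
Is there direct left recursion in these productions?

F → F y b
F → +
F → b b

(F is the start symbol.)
Direct left recursion occurs when N → N α for some non-terminal N (the right-hand side begins with the left-hand side itself).

F → F y b: LEFT RECURSIVE (starts with F)
F → +: starts with '+'
F → b b: starts with b

The grammar has direct left recursion on: F.

Answer: Yes, F is left-recursive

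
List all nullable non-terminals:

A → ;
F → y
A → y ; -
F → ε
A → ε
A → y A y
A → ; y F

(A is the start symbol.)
{ 'A', 'F' }

A non-terminal is nullable if it can derive ε (the empty string): either it has an ε-production, or it has a production whose right-hand side consists entirely of nullable non-terminals.

ε-productions: F → ε, A → ε
So F, A are immediately nullable.
Every non-terminal is now nullable.
Nullable = { 'A', 'F' }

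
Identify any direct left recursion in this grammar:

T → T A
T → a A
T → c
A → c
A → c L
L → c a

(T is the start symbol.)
Yes, T is left-recursive

T → T A: LEFT RECURSIVE (starts with T)
T → a A: starts with a
T → c: starts with c
A → c: starts with c
A → c L: starts with c
L → c a: starts with c

The grammar has direct left recursion on: T.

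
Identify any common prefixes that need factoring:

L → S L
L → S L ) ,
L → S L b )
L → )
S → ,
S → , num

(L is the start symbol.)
Left-factoring is needed when two productions for the same non-terminal
share a common prefix on the right-hand side.

Productions for L:
  L → S L
  L → S L ) ,
  L → S L b )
  L → )
Productions for S:
  S → ,
  S → , num

Found common prefix 'S L' in productions for L
Found common prefix ',' in productions for S

Answer: Yes, L has productions with common prefix 'S L'; S has productions with common prefix ','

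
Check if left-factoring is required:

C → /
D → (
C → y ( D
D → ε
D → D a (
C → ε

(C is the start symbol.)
Left-factoring is needed when two productions for the same non-terminal
share a common prefix on the right-hand side.

Productions for C:
  C → /
  C → y ( D
  C → ε
Productions for D:
  D → (
  D → ε
  D → D a (

No common prefixes found.

Answer: No, left-factoring is not needed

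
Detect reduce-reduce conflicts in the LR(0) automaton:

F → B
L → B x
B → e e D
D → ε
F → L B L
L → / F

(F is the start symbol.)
Augment with F' → F and build the canonical LR(0) collection (I0 = CLOSURE({[F' → . F]}), then GOTO on every symbol after a dot until no new states appear). It has 13 states:
  I0: { [B → . e e D], [F → . B], [F → . L B L], [F' → . F], [L → . / F], [L → . B x] }  — shift
  I1: { [B → . e e D], [F → . B], [F → . L B L], [L → . / F], [L → . B x], [L → / . F] }  — shift
  I2: { [F → B .], [L → B . x] }  — shift, reduce
  I3: { [F' → F .] }  — accept
  I4: { [B → . e e D], [F → L . B L] }  — shift
  I5: { [B → e . e D] }  — shift
  I6: { [B → e e . D], [D → .] }  — reduce
  I7: { [B → e e D .] }  — reduce
  I8: { [B → . e e D], [F → L B . L], [L → . / F], [L → . B x] }  — shift
  I9: { [L → B . x] }  — shift
  I10: { [F → L B L .] }  — reduce
  I11: { [L → B x .] }  — reduce
  I12: { [L → / F .] }  — reduce

No state contains more than one complete item.

Answer: No reduce-reduce conflicts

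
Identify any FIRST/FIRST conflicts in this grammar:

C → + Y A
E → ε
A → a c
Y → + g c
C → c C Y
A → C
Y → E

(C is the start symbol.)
No FIRST/FIRST conflicts.

A FIRST/FIRST conflict occurs when two productions N → α and N → β for the same non-terminal have FIRST(α) ∩ FIRST(β) ≠ ∅ (with ε ∈ FIRST of a nullable right-hand side, so two nullable alternatives also conflict).

FIRST sets of the non-terminals at (or reachable through a nullable prefix from) the front of some alternative:
  FIRST(C) = { '+', 'c' }
  FIRST(E) = { ε }

Productions for C:
  C → + Y A: FIRST = { '+' }
  C → c C Y: FIRST = { 'c' }
Productions for A:
  A → a c: FIRST = { 'a' }
  A → C: FIRST = { '+', 'c' }
Productions for Y:
  Y → + g c: FIRST = { '+' }
  Y → E: FIRST = { ε }
E has only one production, so no FIRST/FIRST conflict is possible there.

All alternatives of each non-terminal have pairwise disjoint FIRST sets.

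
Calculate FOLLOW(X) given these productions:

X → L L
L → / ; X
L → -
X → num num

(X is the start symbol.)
{ $, '-', '/' }

X is the start symbol, so $ ∈ FOLLOW(X).
In L → / ; X: X is at the end, add FOLLOW(L)

The FOLLOW sets referred to above (computed the same way, to a fixed point):
  FOLLOW(L) = { $, '-', '/' }

Taking the union: FOLLOW(X) = { $, '-', '/' }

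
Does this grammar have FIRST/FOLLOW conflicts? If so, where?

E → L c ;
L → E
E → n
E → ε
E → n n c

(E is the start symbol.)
Yes. E → L c ';' with FOLLOW(E) on { 'c' }

A FIRST/FOLLOW conflict occurs when a non-terminal N has a nullable alternative N → β (β ⇒* ε) and another alternative N → α with FIRST(α) ∩ FOLLOW(N) ≠ ∅: on such a lookahead the parser cannot decide between expanding α and letting N vanish via β.

Nullable non-terminals: E, L.
FIRST sets used below: FIRST(L) = { 'c', 'n', ε }

E: nullable alternative(s) E → ε; FOLLOW(E) = { $, 'c' }
  E → L c ;: FIRST \ {ε} = { 'c', 'n' } — overlaps FOLLOW(E) on { 'c' }: CONFLICT
  E → n: FIRST \ {ε} = { 'n' } — disjoint from FOLLOW(E)
  E → ε: FIRST \ {ε} = { } — this is the only nullable alternative, skip
  E → n n c: FIRST \ {ε} = { 'n' } — disjoint from FOLLOW(E)
L has a nullable alternative but only one production, so nothing to check.

So the grammar has 1 FIRST/FOLLOW conflict (marked CONFLICT above).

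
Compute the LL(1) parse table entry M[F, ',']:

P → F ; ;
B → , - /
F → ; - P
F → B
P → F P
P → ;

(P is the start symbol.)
F → B

To find M[F, ','], we find productions for F where ',' is in the predict set (PREDICT(N → α) = (FIRST(α) \ {ε}) ∪ (FOLLOW(N) if α ⇒* ε)).

Relevant sets:
  FIRST(B) = { ',' }

F → ; - P: PREDICT = { ';' }
F → B: PREDICT = { ',' }
  ',' is in predict set, so this production goes in M[F, ',']

M[F, ','] = F → B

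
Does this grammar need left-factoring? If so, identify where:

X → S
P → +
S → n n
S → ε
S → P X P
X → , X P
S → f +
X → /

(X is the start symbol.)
No, left-factoring is not needed

Left-factoring is needed when two productions for the same non-terminal
share a common prefix on the right-hand side.

Productions for X:
  X → S
  X → , X P
  X → /
Productions for S:
  S → n n
  S → ε
  S → P X P
  S → f +

No common prefixes found.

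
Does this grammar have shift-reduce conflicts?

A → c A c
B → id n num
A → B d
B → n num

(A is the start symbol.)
No shift-reduce conflicts

A shift-reduce conflict occurs when an LR(0) state has both:
  - a complete (reduce) item [A → α .] (dot at the end), and
  - a shift item [B → β . c γ] (dot before a terminal).

Augment with A' → A and build the canonical LR(0) collection (I0 = CLOSURE({[A' → . A]}), then GOTO on every symbol after a dot until no new states appear). It has 12 states:
  I0: { [A → . B d], [A → . c A c], [A' → . A], [B → . id n num], [B → . n num] }  — shift
  I1: { [A' → A .] }  — accept
  I2: { [A → B . d] }  — shift
  I3: { [A → . B d], [A → . c A c], [A → c . A c], [B → . id n num], [B → . n num] }  — shift
  I4: { [B → id . n num] }  — shift
  I5: { [B → n . num] }  — shift
  I6: { [B → n num .] }  — reduce
  I7: { [B → id n . num] }  — shift
  I8: { [B → id n num .] }  — reduce
  I9: { [A → c A . c] }  — shift
  I10: { [A → c A c .] }  — reduce
  I11: { [A → B d .] }  — reduce

No state contains both a complete item and a shift item.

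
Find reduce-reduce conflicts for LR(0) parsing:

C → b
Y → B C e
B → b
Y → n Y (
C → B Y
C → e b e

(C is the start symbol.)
Augment with C' → C and build the canonical LR(0) collection (I0 = CLOSURE({[C' → . C]}), then GOTO on every symbol after a dot until no new states appear). It has 15 states:
  I0: { [B → . b], [C → . B Y], [C → . b], [C → . e b e], [C' → . C] }  — shift
  I1: { [B → . b], [C → B . Y], [Y → . B C e], [Y → . n Y (] }  — shift
  I2: { [C' → C .] }  — accept
  I3: { [B → b .], [C → b .] }  — 2 reduces
  I4: { [C → e . b e] }  — shift
  I5: { [C → e b . e] }  — shift
  I6: { [C → e b e .] }  — reduce
  I7: { [B → . b], [C → . B Y], [C → . b], [C → . e b e], [Y → B . C e] }  — shift
  I8: { [C → B Y .] }  — reduce
  I9: { [B → b .] }  — reduce
  I10: { [B → . b], [Y → . B C e], [Y → . n Y (], [Y → n . Y (] }  — shift
  I11: { [Y → n Y . (] }  — shift
  I12: { [Y → n Y ( .] }  — reduce
  I13: { [Y → B C . e] }  — shift
  I14: { [Y → B C e .] }  — reduce

I3 contains complete items [B → b .], [C → b .] — reduce-reduce conflict.

Answer: Yes — I3: [B → b .] vs [C → b .]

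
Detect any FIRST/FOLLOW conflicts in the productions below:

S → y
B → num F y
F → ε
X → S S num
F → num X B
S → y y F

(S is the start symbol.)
Nullable non-terminals: F.

F: nullable alternative(s) F → ε; FOLLOW(F) = { $, 'num', 'y' }
  F → ε: FIRST \ {ε} = { } — this is the only nullable alternative, skip
  F → num X B: FIRST \ {ε} = { 'num' } — overlaps FOLLOW(F) on { 'num' }: CONFLICT

B, S, X have no nullable alternative, so no FIRST/FOLLOW check is needed there.

So the grammar has 1 FIRST/FOLLOW conflict (marked CONFLICT above).

Answer: Yes. F → num X B with FOLLOW(F) on { 'num' }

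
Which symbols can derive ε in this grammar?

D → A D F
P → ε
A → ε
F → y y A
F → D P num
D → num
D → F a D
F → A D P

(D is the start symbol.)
{ 'A', 'P' }

ε-productions: P → ε, A → ε
So P, A are immediately nullable.
No further non-terminal can be added: every production for the remaining non-terminals contains a terminal or a non-nullable non-terminal.
Nullable = { 'A', 'P' }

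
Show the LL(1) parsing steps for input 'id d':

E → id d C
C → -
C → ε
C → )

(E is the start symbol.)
LL(1) parsing maintains a stack (initially the start symbol over $) and the input. At each step: if the stack top is a terminal, match it against the current input token; if it is a non-terminal N, replace it with the RHS of M[N, lookahead] (the unique production whose predict set contains the lookahead).

Stack is shown with the top on the left.

Stack     Input   Action
------------------------
E $       id d $  output E → id d C
id d C $  id d $  match 'id'
d C $     d $     match 'd'
C $       $       output C → ε
$         $       accept

The string is accepted.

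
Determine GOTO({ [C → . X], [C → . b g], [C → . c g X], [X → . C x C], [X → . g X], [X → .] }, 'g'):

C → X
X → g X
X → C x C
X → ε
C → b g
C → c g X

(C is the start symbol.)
GOTO(I, 'g') = CLOSURE({ [A → αX.β] : [A → α.Xβ] ∈ I, X = 'g' })

Items with dot before 'g', with the dot advanced:
  [X → . g X] → [X → g . X]
Closure of the advanced items:
  [X → g . X] has the dot before X: add [X → . g X], [X → . C x C], [X → .]
  [X → . C x C] has the dot before C: add [C → . X], [C → . b g], [C → . c g X]

GOTO = { [C → . X], [C → . b g], [C → . c g X], [X → . C x C], [X → . g X], [X → .], [X → g . X] }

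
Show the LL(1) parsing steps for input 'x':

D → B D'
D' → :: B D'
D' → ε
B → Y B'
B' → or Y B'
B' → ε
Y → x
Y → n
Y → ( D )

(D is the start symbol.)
Stack is shown with the top on the left.

Stack      Input  Action
------------------------
D $        x $    output D → B D'
B D' $     x $    output B → Y B'
Y B' D' $  x $    output Y → x
x B' D' $  x $    match 'x'
B' D' $    $      output B' → ε
D' $       $      output D' → ε
$          $      accept

The string is accepted.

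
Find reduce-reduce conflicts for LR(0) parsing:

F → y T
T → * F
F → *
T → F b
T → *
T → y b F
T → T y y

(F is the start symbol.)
Yes — I4: [F → * .] vs [T → * .]

Augment with F' → F and build the canonical LR(0) collection (I0 = CLOSURE({[F' → . F]}), then GOTO on every symbol after a dot until no new states appear). It has 14 states:
  I0: { [F → . *], [F → . y T], [F' → . F] }  — shift
  I1: { [F → * .] }  — reduce
  I2: { [F' → F .] }  — accept
  I3: { [F → . *], [F → . y T], [F → y . T], [T → . * F], [T → . *], [T → . F b], [T → . T y y], [T → . y b F] }  — shift
  I4: { [F → * .], [F → . *], [F → . y T], [T → * . F], [T → * .] }  — shift, 2 reduces
  I5: { [T → F . b] }  — shift
  I6: { [F → y T .], [T → T . y y] }  — shift, reduce
  I7: { [F → . *], [F → . y T], [F → y . T], [T → . * F], [T → . *], [T → . F b], [T → . T y y], [T → . y b F], [T → y . b F] }  — shift
  I8: { [F → . *], [F → . y T], [T → y b . F] }  — shift
  I9: { [T → y b F .] }  — reduce
  I10: { [T → T y . y] }  — shift
  I11: { [T → T y y .] }  — reduce
  I12: { [T → F b .] }  — reduce
  I13: { [T → * F .] }  — reduce

I4 contains complete items [F → * .], [T → * .] — reduce-reduce conflict.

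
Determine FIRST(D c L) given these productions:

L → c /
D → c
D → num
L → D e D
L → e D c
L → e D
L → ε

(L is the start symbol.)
FIRST sets of the non-terminals involved (from the grammar, by fixed-point iteration):
  FIRST(D) = { 'c', 'num' }

To compute FIRST(D c L), process the symbols left to right:
Symbol D is a non-terminal. Add FIRST(D) \ {ε} = { 'c', 'num' }
D is not nullable (ε ∉ FIRST(D)), so stop here.
FIRST(D c L) = { 'c', 'num' }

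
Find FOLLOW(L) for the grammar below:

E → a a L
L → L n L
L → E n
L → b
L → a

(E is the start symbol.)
In E → a a L: L is at the end, add FOLLOW(E)
In L → L n L: L is followed by n L, add FIRST(n L) \ {ε} = { 'n' }
In L → L n L: L is at the end; this adds FOLLOW(L) to itself — nothing new

The FOLLOW sets referred to above (computed the same way, to a fixed point):
  FOLLOW(E) = { $, 'n' }

Taking the union: FOLLOW(L) = { $, 'n' }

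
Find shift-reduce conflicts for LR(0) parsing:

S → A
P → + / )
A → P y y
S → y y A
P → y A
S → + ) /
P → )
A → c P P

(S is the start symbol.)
A shift-reduce conflict occurs when an LR(0) state has both:
  - a complete (reduce) item [A → α .] (dot at the end), and
  - a shift item [B → β . c γ] (dot before a terminal).

Augment with S' → S and build the canonical LR(0) collection (I0 = CLOSURE({[S' → . S]}), then GOTO on every symbol after a dot until no new states appear). It has 21 states:
  I0: { [A → . P y y], [A → . c P P], [P → . )], [P → . + / )], [P → . y A], [S → . + ) /], [S → . A], [S → . y y A], [S' → . S] }  — shift
  I1: { [P → ) .] }  — reduce
  I2: { [P → + . / )], [S → + . ) /] }  — shift
  I3: { [S → A .] }  — reduce
  I4: { [A → P . y y] }  — shift
  I5: { [S' → S .] }  — accept
  I6: { [A → c . P P], [P → . )], [P → . + / )], [P → . y A] }  — shift
  I7: { [A → . P y y], [A → . c P P], [P → . )], [P → . + / )], [P → . y A], [P → y . A], [S → y . y A] }  — shift
  I8: { [P → + . / )] }  — shift
  I9: { [P → y A .] }  — reduce
  I10: { [A → . P y y], [A → . c P P], [P → . )], [P → . + / )], [P → . y A], [P → y . A], [S → y y . A] }  — shift
  I11: { [P → y A .], [S → y y A .] }  — 2 reduces
  I12: { [A → . P y y], [A → . c P P], [P → . )], [P → . + / )], [P → . y A], [P → y . A] }  — shift
  I13: { [P → + / . )] }  — shift
  I14: { [P → + / ) .] }  — reduce
  I15: { [A → c P . P], [P → . )], [P → . + / )], [P → . y A] }  — shift
  I16: { [A → c P P .] }  — reduce
  I17: { [A → P y . y] }  — shift
  I18: { [A → P y y .] }  — reduce
  I19: { [S → + ) . /] }  — shift
  I20: { [S → + ) / .] }  — reduce

No state contains both a complete item and a shift item.

Answer: No shift-reduce conflicts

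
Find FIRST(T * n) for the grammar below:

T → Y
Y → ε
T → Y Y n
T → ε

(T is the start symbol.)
FIRST sets of the non-terminals involved (from the grammar, by fixed-point iteration):
  FIRST(T) = { 'n', ε }

To compute FIRST(T * n), process the symbols left to right:
Symbol T is a non-terminal. Add FIRST(T) \ {ε} = { 'n' }
T is nullable (ε ∈ FIRST(T)), continue to the next symbol.
Symbol * is a terminal. Add '*' and stop.
FIRST(T * n) = { '*', 'n' }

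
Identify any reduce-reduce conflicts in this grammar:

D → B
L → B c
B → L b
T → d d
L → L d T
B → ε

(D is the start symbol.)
Augment with D' → D and build the canonical LR(0) collection (I0 = CLOSURE({[D' → . D]}), then GOTO on every symbol after a dot until no new states appear). It has 10 states:
  I0: { [B → . L b], [B → .], [D → . B], [D' → . D], [L → . B c], [L → . L d T] }  — reduce
  I1: { [D → B .], [L → B . c] }  — shift, reduce
  I2: { [D' → D .] }  — accept
  I3: { [B → L . b], [L → L . d T] }  — shift
  I4: { [B → L b .] }  — reduce
  I5: { [L → L d . T], [T → . d d] }  — shift
  I6: { [L → L d T .] }  — reduce
  I7: { [T → d . d] }  — shift
  I8: { [T → d d .] }  — reduce
  I9: { [L → B c .] }  — reduce

No state contains more than one complete item.

Answer: No reduce-reduce conflicts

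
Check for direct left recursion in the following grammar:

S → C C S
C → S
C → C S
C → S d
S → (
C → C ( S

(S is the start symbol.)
Yes, C is left-recursive

Direct left recursion occurs when N → N α for some non-terminal N (the right-hand side begins with the left-hand side itself).

S → C C S: starts with C
C → S: starts with S
C → C S: LEFT RECURSIVE (starts with C)
C → S d: starts with S
S → (: starts with '('
C → C ( S: LEFT RECURSIVE (starts with C)

The grammar has direct left recursion on: C.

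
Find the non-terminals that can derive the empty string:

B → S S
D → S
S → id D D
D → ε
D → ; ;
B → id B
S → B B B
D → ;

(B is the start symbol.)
{ 'D' }

ε-productions: D → ε
So D is immediately nullable.
No further non-terminal can be added: every production for the remaining non-terminals contains a terminal or a non-nullable non-terminal.
Nullable = { 'D' }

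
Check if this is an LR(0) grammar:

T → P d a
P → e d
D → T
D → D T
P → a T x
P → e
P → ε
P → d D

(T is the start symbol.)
No. Shift-reduce conflict between [P → .] and [P → . a T x]

A grammar is LR(0) if no state in the canonical LR(0) collection has:
  - both a shift item (dot before a terminal) and a complete item (shift-reduce conflict), or
  - two or more complete items (reduce-reduce conflict; the accept item [T' → T .] counts as a complete item here).

Augment with T' → T and build the canonical LR(0) collection (I0 = CLOSURE({[T' → . T]}), then GOTO on every symbol after a dot until no new states appear). It has 14 states:
  I0: { [P → . a T x], [P → . d D], [P → . e d], [P → . e], [P → .], [T → . P d a], [T' → . T] }  — shift, reduce
  I1: { [T → P . d a] }  — shift
  I2: { [T' → T .] }  — accept
  I3: { [P → . a T x], [P → . d D], [P → . e d], [P → . e], [P → .], [P → a . T x], [T → . P d a] }  — shift, reduce
  I4: { [D → . D T], [D → . T], [P → . a T x], [P → . d D], [P → . e d], [P → . e], [P → .], [P → d . D], [T → . P d a] }  — shift, reduce
  I5: { [P → e . d], [P → e .] }  — shift, reduce
  I6: { [P → e d .] }  — reduce
  I7: { [D → D . T], [P → . a T x], [P → . d D], [P → . e d], [P → . e], [P → .], [P → d D .], [T → . P d a] }  — shift, 2 reduces
  I8: { [D → T .] }  — reduce
  I9: { [D → D T .] }  — reduce
  I10: { [P → a T . x] }  — shift
  I11: { [P → a T x .] }  — reduce
  I12: { [T → P d . a] }  — shift
  I13: { [T → P d a .] }  — reduce

Conflict in state I0:
  Shift-reduce conflict between [P → .] and [P → . a T x]
So the grammar is NOT LR(0).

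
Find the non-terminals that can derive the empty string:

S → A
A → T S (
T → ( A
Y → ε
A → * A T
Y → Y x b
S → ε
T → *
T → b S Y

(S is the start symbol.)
A non-terminal is nullable if it can derive ε (the empty string): either it has an ε-production, or it has a production whose right-hand side consists entirely of nullable non-terminals.

ε-productions: Y → ε, S → ε
So Y, S are immediately nullable.
No further non-terminal can be added: every production for the remaining non-terminals contains a terminal or a non-nullable non-terminal.
Nullable = { 'S', 'Y' }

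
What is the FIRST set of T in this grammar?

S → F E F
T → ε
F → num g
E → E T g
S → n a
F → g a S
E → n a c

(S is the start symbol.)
{ ε }

To compute FIRST(T), examine every production with T on the left-hand side, reading each right-hand side left to right until a non-nullable symbol is reached.

From T → ε:
  - ε-production, so ε ∈ FIRST(T)

Collecting: FIRST(T) = { ε }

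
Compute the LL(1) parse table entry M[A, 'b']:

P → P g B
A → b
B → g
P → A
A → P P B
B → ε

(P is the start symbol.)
A → b, A → P P B

To find M[A, 'b'], we find productions for A where 'b' is in the predict set (PREDICT(N → α) = (FIRST(α) \ {ε}) ∪ (FOLLOW(N) if α ⇒* ε)).

Relevant sets:
  FIRST(P) = { 'b' }

A → b: PREDICT = { 'b' }
  'b' is in predict set, so this production goes in M[A, 'b']
A → P P B: PREDICT = { 'b' }
  'b' is in predict set, so this production goes in M[A, 'b']

M[A, 'b'] = A → b, A → P P B  (a multiply-defined cell — the grammar is not LL(1))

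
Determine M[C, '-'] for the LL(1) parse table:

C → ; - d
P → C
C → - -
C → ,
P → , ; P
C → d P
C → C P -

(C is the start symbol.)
To find M[C, '-'], we find productions for C where '-' is in the predict set (PREDICT(N → α) = (FIRST(α) \ {ε}) ∪ (FOLLOW(N) if α ⇒* ε)).

Relevant sets:
  FIRST(C) = { ',', '-', ';', 'd' }

C → ; - d: PREDICT = { ';' }
C → - -: PREDICT = { '-' }
  '-' is in predict set, so this production goes in M[C, '-']
C → ,: PREDICT = { ',' }
C → d P: PREDICT = { 'd' }
C → C P -: PREDICT = { ',', '-', ';', 'd' }
  '-' is in predict set, so this production goes in M[C, '-']

M[C, '-'] = C → - -, C → C P -  (a multiply-defined cell — the grammar is not LL(1))

Answer: C → - -, C → C P -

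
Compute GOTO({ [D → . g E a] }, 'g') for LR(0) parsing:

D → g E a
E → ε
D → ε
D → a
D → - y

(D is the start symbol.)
GOTO(I, 'g') = CLOSURE({ [A → αX.β] : [A → α.Xβ] ∈ I, X = 'g' })

Items with dot before 'g', with the dot advanced:
  [D → . g E a] → [D → g . E a]
Closure of the advanced items:
  [D → g . E a] has the dot before E: add [E → .]

GOTO = { [D → g . E a], [E → .] }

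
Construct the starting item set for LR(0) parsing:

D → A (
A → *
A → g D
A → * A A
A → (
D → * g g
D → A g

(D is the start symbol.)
First, augment the grammar with D' → D
I₀ = CLOSURE({ [D' → . D] }):
  [D' → . D] has the dot before D: add [D → . A (], [D → . * g g], [D → . A g]
  [D → . A (] has the dot before A: add [A → . *], [A → . g D], [A → . * A A], [A → . (]
No further items can be added.

I₀ = { [A → . (], [A → . * A A], [A → . *], [A → . g D], [D → . * g g], [D → . A (], [D → . A g], [D' → . D] }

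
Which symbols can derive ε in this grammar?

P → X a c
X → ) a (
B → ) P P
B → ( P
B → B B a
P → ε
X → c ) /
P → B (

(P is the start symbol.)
ε-productions: P → ε
So P is immediately nullable.
No further non-terminal can be added: every production for the remaining non-terminals contains a terminal or a non-nullable non-terminal.
Nullable = { 'P' }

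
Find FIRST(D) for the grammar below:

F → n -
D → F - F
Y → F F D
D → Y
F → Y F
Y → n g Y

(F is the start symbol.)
{ 'n' }

FIRST sets of the other non-terminals involved (by the same procedure, iterated to a fixed point):
  FIRST(F) = { 'n' }
  FIRST(Y) = { 'n' }

From D → F - F:
  - F is a non-terminal: add FIRST(F) \ {ε} = { 'n' }
    F is not nullable, so stop
From D → Y:
  - Y is a non-terminal: add FIRST(Y) \ {ε} = { 'n' }
    Y is not nullable, so stop

Collecting: FIRST(D) = { 'n' }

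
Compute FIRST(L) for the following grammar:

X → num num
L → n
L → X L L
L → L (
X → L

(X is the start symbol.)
To compute FIRST(L), examine every production with L on the left-hand side, reading each right-hand side left to right until a non-nullable symbol is reached.

FIRST sets of the other non-terminals involved (by the same procedure, iterated to a fixed point):
  FIRST(X) = { 'n', 'num' }

From L → n:
  - n is a terminal: add 'n' and stop
From L → X L L:
  - X is a non-terminal: add FIRST(X) \ {ε} = { 'n', 'num' }
    X is not nullable, so stop
From L → L (:
  - L is the symbol being defined: contributes nothing new
    L is not nullable, so stop

Collecting: FIRST(L) = { 'n', 'num' }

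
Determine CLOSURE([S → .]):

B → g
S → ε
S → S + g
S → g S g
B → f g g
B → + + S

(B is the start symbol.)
To compute CLOSURE, for each item [A → α.Bβ] where B is a non-terminal, add [B → .γ] for all productions B → γ; repeat for the newly added items until nothing changes.

Start with: [S → .]
The dot is at the end, so nothing is added.

CLOSURE = { [S → .] }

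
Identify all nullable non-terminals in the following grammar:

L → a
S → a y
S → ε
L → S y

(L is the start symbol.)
{ 'S' }

A non-terminal is nullable if it can derive ε (the empty string): either it has an ε-production, or it has a production whose right-hand side consists entirely of nullable non-terminals.

ε-productions: S → ε
So S is immediately nullable.
No further non-terminal can be added: every production for the remaining non-terminals contains a terminal or a non-nullable non-terminal.
Nullable = { 'S' }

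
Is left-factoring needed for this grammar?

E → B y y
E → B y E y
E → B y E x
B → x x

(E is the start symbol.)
Yes, E has productions with common prefix 'B y'

Left-factoring is needed when two productions for the same non-terminal
share a common prefix on the right-hand side.

Productions for E:
  E → B y y
  E → B y E y
  E → B y E x

Found common prefix 'B y' in productions for E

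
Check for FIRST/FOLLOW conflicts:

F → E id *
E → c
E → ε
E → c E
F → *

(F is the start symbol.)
A FIRST/FOLLOW conflict occurs when a non-terminal N has a nullable alternative N → β (β ⇒* ε) and another alternative N → α with FIRST(α) ∩ FOLLOW(N) ≠ ∅: on such a lookahead the parser cannot decide between expanding α and letting N vanish via β.

Nullable non-terminals: E.

E: nullable alternative(s) E → ε; FOLLOW(E) = { 'id' }
  E → c: FIRST \ {ε} = { 'c' } — disjoint from FOLLOW(E)
  E → ε: FIRST \ {ε} = { } — this is the only nullable alternative, skip
  E → c E: FIRST \ {ε} = { 'c' } — disjoint from FOLLOW(E)

F has no nullable alternative, so no FIRST/FOLLOW check is needed there.

No FIRST/FOLLOW conflicts found.

Answer: No FIRST/FOLLOW conflicts.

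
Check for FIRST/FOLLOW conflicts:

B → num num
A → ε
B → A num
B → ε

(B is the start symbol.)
No FIRST/FOLLOW conflicts.

Nullable non-terminals: A, B.
FIRST sets used below: FIRST(A) = { ε }
A has a nullable alternative but only one production, so nothing to check.

B: nullable alternative(s) B → ε; FOLLOW(B) = { $ }
  B → num num: FIRST \ {ε} = { 'num' } — disjoint from FOLLOW(B)
  B → A num: FIRST \ {ε} = { 'num' } — disjoint from FOLLOW(B)
  B → ε: FIRST \ {ε} = { } — this is the only nullable alternative, skip

No FIRST/FOLLOW conflicts found.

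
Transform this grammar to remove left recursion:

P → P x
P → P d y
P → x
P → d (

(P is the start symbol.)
P → x P'
P → d ( P'
P' → x P'
P' → d y P'
P' → ε

P is directly left-recursive. The standard transformation for
  A → A α₁ | ... | A α_m | β₁ | ... | β_n
is
  A  → β₁ A' | ... | β_n A'
  A' → α₁ A' | ... | α_m A' | ε

P → x becomes P → x P'
P → d ( becomes P → d ( P'
P → P x becomes P' → x P'
P → P d y becomes P' → d y P'
Add P' → ε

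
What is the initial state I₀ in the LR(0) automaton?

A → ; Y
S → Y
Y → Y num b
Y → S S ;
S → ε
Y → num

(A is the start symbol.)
{ [A → . ; Y], [A' → . A] }

First, augment the grammar with A' → A
I₀ = CLOSURE({ [A' → . A] }):
  [A' → . A] has the dot before A: add [A → . ; Y]
No further items can be added.

I₀ = { [A → . ; Y], [A' → . A] }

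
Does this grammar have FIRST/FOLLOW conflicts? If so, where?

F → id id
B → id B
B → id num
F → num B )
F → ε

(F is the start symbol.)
No FIRST/FOLLOW conflicts.

A FIRST/FOLLOW conflict occurs when a non-terminal N has a nullable alternative N → β (β ⇒* ε) and another alternative N → α with FIRST(α) ∩ FOLLOW(N) ≠ ∅: on such a lookahead the parser cannot decide between expanding α and letting N vanish via β.

Nullable non-terminals: F.

F: nullable alternative(s) F → ε; FOLLOW(F) = { $ }
  F → id id: FIRST \ {ε} = { 'id' } — disjoint from FOLLOW(F)
  F → num B ): FIRST \ {ε} = { 'num' } — disjoint from FOLLOW(F)
  F → ε: FIRST \ {ε} = { } — this is the only nullable alternative, skip

B has no nullable alternative, so no FIRST/FOLLOW check is needed there.

No FIRST/FOLLOW conflicts found.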